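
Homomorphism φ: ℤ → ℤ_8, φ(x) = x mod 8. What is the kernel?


Kernel = preimage of identity
ker(φ) = {x ∈ ℤ : x ≡ 0 (mod 8)} = 8ℤ = {0, ±8, ±16, ...}

ker(φ) = 8ℤ


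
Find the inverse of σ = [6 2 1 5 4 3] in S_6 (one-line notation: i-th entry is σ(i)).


To find σ⁻¹, swap domain and range:
σ(1) = 6 → σ⁻¹(6) = 1
σ(2) = 2 → σ⁻¹(2) = 2
σ(3) = 1 → σ⁻¹(1) = 3
σ(4) = 5 → σ⁻¹(5) = 4
σ(5) = 4 → σ⁻¹(4) = 5
σ(6) = 3 → σ⁻¹(3) = 6

σ⁻¹ = [3 2 6 5 4 1]


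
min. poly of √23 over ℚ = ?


√23 satisfies x² - 23 = 0, irreducible over ℚ since 23 is squarefree

Minimal polynomial: x² - 23


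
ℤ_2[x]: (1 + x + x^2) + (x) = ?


Add coefficients mod 2:
x^0: 1 + 0 = 1 (mod 2)
x^1: 1 + 1 = 0 (mod 2)
x^2: 1 + 0 = 1 (mod 2)
Result: 1 + x^2

f + g = 1 + x^2


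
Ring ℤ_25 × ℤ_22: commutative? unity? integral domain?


Direct product ring; commutative with unity (1,1); but (1,0)·(0,1) = (0,0) gives zero divisors, so not an integral domain
Commutative: Yes
Integral domain: No
Has unity: Yes

ℤ_25 × ℤ_22: Commutative=Yes, Unity=Yes


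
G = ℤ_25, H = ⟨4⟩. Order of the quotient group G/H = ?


|⟨4⟩| = n / gcd(4, 25) = 25 / 1 = 25
H is normal (ℤ_25 is abelian).
|G/H| = |G| / |H| = 25 / 25 = 1

|G/H| = 1


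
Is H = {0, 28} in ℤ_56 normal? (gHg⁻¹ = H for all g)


H = {0, 28} in ℤ_56
ℤ_56 is abelian; every subgroup of an abelian group is normal

Yes, normal subgroup


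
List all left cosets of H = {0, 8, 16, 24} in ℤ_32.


H = {0, 8, 16, 24}, |H| = 4
Number of cosets = |G|/|H| = 32/4 = 8
0 + H = {0, 8, 16, 24}
1 + H = {1, 9, 17, 25}
2 + H = {2, 10, 18, 26}
3 + H = {3, 11, 19, 27}
4 + H = {4, 12, 20, 28}
5 + H = {5, 13, 21, 29}
6 + H = {6, 14, 22, 30}
7 + H = {7, 15, 23, 31}

Cosets: 0+H={0,8,16,24}; 1+H={1,9,17,25}; 2+H={2,10,18,26}; 3+H={3,11,19,27}; 4+H={4,12,20,28}; 5+H={5,13,21,29}; 6+H={6,14,22,30}; 7+H={7,15,23,31}


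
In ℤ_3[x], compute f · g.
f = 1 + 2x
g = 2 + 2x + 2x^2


Expand and collect like terms; reduce coefficients mod 3:
x^0: 1·2 = 2 ≡ 2 (mod 3)
x^1: 1·2 + 2·2 = 6 ≡ 0 (mod 3)
x^2: 1·2 + 2·2 = 6 ≡ 0 (mod 3)
x^3: 2·2 = 4 ≡ 1 (mod 3)
Result: 2 + x^3

f · g = 2 + x^3


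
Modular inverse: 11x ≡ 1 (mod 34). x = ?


Use the extended Euclidean algorithm to write 1 = 11·s + 34·t; then s mod 34 is the inverse.
Euclidean algorithm:
  11 = 0·34 + 11
  34 = 3·11 + 1
  11 = 11·1 + 0
gcd(11,34) = 1
Back-substitution gives: 11·(-3) + 34·(1) = 1
So 11⁻¹ ≡ -3 ≡ 31 (mod 34)
Check: 11 × 31 = 341 ≡ 1 (mod 34) ✓

11⁻¹ ≡ 31 (mod 34)


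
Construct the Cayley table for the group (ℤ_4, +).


Elements: {0, 1, 2, 3}
Operation: addition mod 4
Entry (a, b) = (a + b) mod 4

Cayley table:
  | 0 | 1 | 2 | 3
0 | 0 | 1 | 2 | 3
1 | 1 | 2 | 3 | 0
2 | 2 | 3 | 0 | 1
3 | 3 | 0 | 1 | 2


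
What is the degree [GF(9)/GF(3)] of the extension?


GF(9) = GF(3^2), so the extension degree is 2

[GF(9)/GF(3)] = 2


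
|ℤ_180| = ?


ℤ_n has n elements.

|ℤ_180| = 180


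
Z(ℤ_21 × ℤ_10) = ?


Z(G) = {g ∈ G | gx = xg for all x ∈ G}
Direct product of abelian groups is abelian, so Z(G) = G

Z(ℤ_21 × ℤ_10) = ℤ_21 × ℤ_10


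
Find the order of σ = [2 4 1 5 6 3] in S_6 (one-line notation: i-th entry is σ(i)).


Cycle decomposition: (1 2 4 5 6 3)
Cycle lengths: 6
Order = lcm(6) = 6

ord(σ) = 6


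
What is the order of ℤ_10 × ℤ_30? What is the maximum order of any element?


|ℤ_10 × ℤ_30| = 10 × 30 = 300
Max element order = lcm(10,30) = 30
Cyclic? No (gcd=10)

|ℤ_10×ℤ_30| = 300, max element order = 30


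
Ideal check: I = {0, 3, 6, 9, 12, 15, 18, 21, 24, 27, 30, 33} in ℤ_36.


Check ideal conditions for I = {0, 3, 6, 9, 12, 15, 18, 21, 24, 27, 30, 33} in ℤ_36:
(1) I is an additive subgroup? Yes
(2) For r ∈ ℤ_36 and a ∈ I: r·a ∈ I? Yes

Yes, I is an ideal of ℤ_36


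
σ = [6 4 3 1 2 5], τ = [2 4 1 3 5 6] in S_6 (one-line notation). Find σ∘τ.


σ∘τ: apply τ first, then σ
1 →τ 2 →σ 4
2 →τ 4 →σ 1
3 →τ 1 →σ 6
4 →τ 3 →σ 3
5 →τ 5 →σ 2
6 →τ 6 →σ 5

σ∘τ = [4 1 6 3 2 5]


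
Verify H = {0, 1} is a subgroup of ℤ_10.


Subgroup test for H = {0, 1} in (ℤ_10, +):
(1) 0 ∈ H? Yes
(2) Closure: for all a,b ∈ H, (a+b) mod 10 ∈ H? No  [counterexample: 1 + 1 = 2 ∉ H]
(3) Inverses: for all a ∈ H, -a mod 10 ∈ H? No

No, H is not a subgroup of ℤ_10


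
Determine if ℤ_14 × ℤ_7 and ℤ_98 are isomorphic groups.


Comparing ℤ_14 × ℤ_7 and ℤ_98:
gcd(14,7) = 7 ≠ 1. Max element order in ℤ_14×ℤ_7 is lcm(14,7) = 14 < 98, so it has no element of order 98

No, ℤ_14 × ℤ_7 ≇ ℤ_98


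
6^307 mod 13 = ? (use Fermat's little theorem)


Fermat's little theorem: if p is prime and gcd(a,p)=1, then a^(p-1) ≡ 1 (mod p)
p = 13 is prime, gcd(6,13) = 1
Reduce exponent: 307 mod 12 = 7
So 6^307 ≡ 6^7 (mod 13)
6^7 mod 13 = 7

6^307 ≡ 7 (mod 13)


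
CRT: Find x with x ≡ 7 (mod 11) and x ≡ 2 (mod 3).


m₁ = 11, m₂ = 3, gcd = 1, so CRT applies. M = m₁·m₂ = 33
Let M₁ = M/m₁ = 3, M₂ = M/m₂ = 11
Find y₁ ≡ M₁⁻¹ (mod m₁): 3⁻¹ ≡ 4 (mod 11)
Find y₂ ≡ M₂⁻¹ (mod m₂): 11⁻¹ ≡ 2 (mod 3)
x = a₁·M₁·y₁ + a₂·M₂·y₂ = 7·3·4 + 2·11·2 = 128
Reduce mod 33: x ≡ 29
Check: 29 mod 11 = 7 ✓, 29 mod 3 = 2 ✓

x ≡ 29 (mod 33)


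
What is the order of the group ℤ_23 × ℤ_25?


|A × B| = |A| · |B|
|ℤ_23 × ℤ_25| = 23 × 25 = 575

|ℤ_23 × ℤ_25| = 575


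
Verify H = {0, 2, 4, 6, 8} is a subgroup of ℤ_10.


Subgroup test for H = {0, 2, 4, 6, 8} in (ℤ_10, +):
(1) 0 ∈ H? Yes
(2) Closure: for all a,b ∈ H, (a+b) mod 10 ∈ H? Yes
(3) Inverses: for all a ∈ H, -a mod 10 ∈ H? Yes

Yes, H is a subgroup of ℤ_10


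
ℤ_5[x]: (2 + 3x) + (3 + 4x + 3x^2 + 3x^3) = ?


Add coefficients mod 5:
x^0: 2 + 3 = 0 (mod 5)
x^1: 3 + 4 = 2 (mod 5)
x^2: 0 + 3 = 3 (mod 5)
x^3: 0 + 3 = 3 (mod 5)
Result: 2x + 3x^2 + 3x^3

f + g = 2x + 3x^2 + 3x^3


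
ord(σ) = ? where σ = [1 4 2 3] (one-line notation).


Cycle decomposition: (2 4 3)
Cycle lengths: 3
Order = lcm(3) = 3

ord(σ) = 3


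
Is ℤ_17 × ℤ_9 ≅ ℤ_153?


Comparing ℤ_17 × ℤ_9 and ℤ_153:
gcd(17,9) = 1, so ℤ_17 × ℤ_9 ≅ ℤ_153 (CRT)

Yes, ℤ_17 × ℤ_9 ≅ ℤ_153


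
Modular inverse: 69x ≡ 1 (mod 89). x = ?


Use the extended Euclidean algorithm to write 1 = 69·s + 89·t; then s mod 89 is the inverse.
Euclidean algorithm:
  69 = 0·89 + 69
  89 = 1·69 + 20
  69 = 3·20 + 9
  20 = 2·9 + 2
  9 = 4·2 + 1
  2 = 2·1 + 0
gcd(69,89) = 1
Back-substitution gives: 69·(40) + 89·(-31) = 1
So 69⁻¹ ≡ 40 ≡ 40 (mod 89)
Check: 69 × 40 = 2760 ≡ 1 (mod 89) ✓

69⁻¹ ≡ 40 (mod 89)


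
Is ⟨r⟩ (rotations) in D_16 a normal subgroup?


H = ⟨r⟩ (rotations) in D_16
The rotation subgroup ⟨r⟩ has index 2 in D_16, so it is normal

Yes, normal subgroup


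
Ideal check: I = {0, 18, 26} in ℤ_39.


Check ideal conditions for I = {0, 18, 26} in ℤ_39:
(1) I is an additive subgroup? No
(2) For r ∈ ℤ_39 and a ∈ I: r·a ∈ I? No  [counterexample: r=2, a=18, r·a mod 39 = 36 ∉ I]

No, I is not an ideal of ℤ_39


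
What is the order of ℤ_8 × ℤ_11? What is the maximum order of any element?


|ℤ_8 × ℤ_11| = 8 × 11 = 88
Max element order = lcm(8,11) = 88
Cyclic? Yes (gcd=1)

|ℤ_8×ℤ_11| = 88, max element order = 88


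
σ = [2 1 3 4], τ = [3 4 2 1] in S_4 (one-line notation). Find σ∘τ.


σ∘τ: apply τ first, then σ
1 →τ 3 →σ 3
2 →τ 4 →σ 4
3 →τ 2 →σ 1
4 →τ 1 →σ 2

σ∘τ = [3 4 1 2]


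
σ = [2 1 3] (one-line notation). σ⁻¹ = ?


To find σ⁻¹, swap domain and range:
σ(1) = 2 → σ⁻¹(2) = 1
σ(2) = 1 → σ⁻¹(1) = 2
σ(3) = 3 → σ⁻¹(3) = 3

σ⁻¹ = [2 1 3]


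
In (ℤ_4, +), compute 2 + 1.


Operation: addition mod 4
2 + 1 = (a + b) mod 4 with a = 2, b = 1

2 + 1 = 3


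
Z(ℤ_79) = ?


Z(G) = {g ∈ G | gx = xg for all x ∈ G}
ℤ_79 is abelian, so Z(G) = G

Z(ℤ_79) = ℤ_79


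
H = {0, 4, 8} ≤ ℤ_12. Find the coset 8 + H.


8 + H = {8 + h (mod 12) : h ∈ H}
8+0=8, 8+4=0, 8+8=4
8 + H = {0, 4, 8} = 0 + H

8 + H = {0, 4, 8}


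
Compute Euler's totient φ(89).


Factor n: 89 = 89
φ(n) = n · ∏(1 - 1/p) over distinct primes p | n
φ(89) = 89 · (1 - 1/89) = 88

φ(89) = 88


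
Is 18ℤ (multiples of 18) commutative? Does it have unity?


18ℤ is a commutative ring under +,× but has no multiplicative identity (1 ∉ 18ℤ); it has no zero divisors, but without unity it is not an integral domain
Commutative: Yes
Integral domain: No
Has unity: No

18ℤ (multiples of 18): Commutative=Yes, Unity=No


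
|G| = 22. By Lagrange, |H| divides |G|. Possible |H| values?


Lagrange's theorem: |H| divides |G|
|G| = 22
Divisors of 22: 1, 2, 11, 22

Possible subgroup orders: {1, 2, 11, 22}


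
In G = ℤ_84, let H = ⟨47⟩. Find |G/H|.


|⟨47⟩| = n / gcd(47, 84) = 84 / 1 = 84
H is normal (ℤ_84 is abelian).
|G/H| = |G| / |H| = 84 / 84 = 1

|G/H| = 1


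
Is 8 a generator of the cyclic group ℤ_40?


g generates ℤ_n iff gcd(g, n) = 1
gcd(8, 40) = 8
Since gcd = 8 ≠ 1, ⟨8⟩ has order 5 < 40, so 8 is not a generator.

No, 8 does not generate ℤ_40


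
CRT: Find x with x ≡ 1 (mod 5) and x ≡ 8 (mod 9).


m₁ = 5, m₂ = 9, gcd = 1, so CRT applies. M = m₁·m₂ = 45
Let M₁ = M/m₁ = 9, M₂ = M/m₂ = 5
Find y₁ ≡ M₁⁻¹ (mod m₁): 9⁻¹ ≡ 4 (mod 5)
Find y₂ ≡ M₂⁻¹ (mod m₂): 5⁻¹ ≡ 2 (mod 9)
x = a₁·M₁·y₁ + a₂·M₂·y₂ = 1·9·4 + 8·5·2 = 116
Reduce mod 45: x ≡ 26
Check: 26 mod 5 = 1 ✓, 26 mod 9 = 8 ✓

x ≡ 26 (mod 45)


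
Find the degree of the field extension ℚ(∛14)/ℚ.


∛14 has minimal polynomial x³ - 14 (irreducible over ℚ since 14 is not a perfect cube)

[ℚ(∛14)/ℚ] = 3


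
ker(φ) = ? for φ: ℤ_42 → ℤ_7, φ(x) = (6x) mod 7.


Kernel = preimage of identity
ker(φ) = {x ∈ ℤ_42 : 6x ≡ 0 (mod 7)}. Since 7 | 42, φ is well-defined. The kernel is the cyclic subgroup ⟨7⟩ of ℤ_42 (order 6), i.e. {0, 7, 14, 21, 28, 35}

ker(φ) = {0, 7, 14, 21, 28, 35}


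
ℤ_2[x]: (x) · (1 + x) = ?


Expand and collect like terms; reduce coefficients mod 2:
x^0: 0·1 = 0 ≡ 0 (mod 2)
x^1: 0·1 + 1·1 = 1 ≡ 1 (mod 2)
x^2: 1·1 = 1 ≡ 1 (mod 2)
Result: x + x^2

f · g = x + x^2


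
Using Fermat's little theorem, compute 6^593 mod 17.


Fermat's little theorem: if p is prime and gcd(a,p)=1, then a^(p-1) ≡ 1 (mod p)
p = 17 is prime, gcd(6,17) = 1
Reduce exponent: 593 mod 16 = 1
So 6^593 ≡ 6^1 (mod 17)
6^1 mod 17 = 6

6^593 ≡ 6 (mod 17)


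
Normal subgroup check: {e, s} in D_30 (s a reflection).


H = {e, s} in D_30 (s a reflection)
r·s·r⁻¹ = sr⁻² ≠ s for n ≥ 3, so {e, s} is not closed under conjugation

No, not a normal subgroup


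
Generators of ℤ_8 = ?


g generates ℤ_n iff gcd(g,n) = 1
Checking each g ∈ {1,...,7}:
gcd(1,8) = 1
gcd(2,8) = 2
gcd(3,8) = 1
gcd(4,8) = 4
gcd(5,8) = 1
gcd(6,8) = 2
gcd(7,8) = 1
Generators: {1, 3, 5, 7}
Number of generators = φ(8) = 4

Generators of ℤ_8 = {1, 3, 5, 7}


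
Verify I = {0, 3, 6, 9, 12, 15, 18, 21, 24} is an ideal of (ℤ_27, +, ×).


Check ideal conditions for I = {0, 3, 6, 9, 12, 15, 18, 21, 24} in ℤ_27:
(1) I is an additive subgroup? Yes
(2) For r ∈ ℤ_27 and a ∈ I: r·a ∈ I? Yes

Yes, I is an ideal of ℤ_27


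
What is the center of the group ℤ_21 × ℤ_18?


Z(G) = {g ∈ G | gx = xg for all x ∈ G}
Direct product of abelian groups is abelian, so Z(G) = G

Z(ℤ_21 × ℤ_18) = ℤ_21 × ℤ_18


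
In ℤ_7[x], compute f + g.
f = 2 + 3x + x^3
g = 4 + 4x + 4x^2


Add coefficients mod 7:
x^0: 2 + 4 = 6 (mod 7)
x^1: 3 + 4 = 0 (mod 7)
x^2: 0 + 4 = 4 (mod 7)
x^3: 1 + 0 = 1 (mod 7)
Result: 6 + 4x^2 + x^3

f + g = 6 + 4x^2 + x^3


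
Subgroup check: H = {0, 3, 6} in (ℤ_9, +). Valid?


Subgroup test for H = {0, 3, 6} in (ℤ_9, +):
(1) 0 ∈ H? Yes
(2) Closure: for all a,b ∈ H, (a+b) mod 9 ∈ H? Yes
(3) Inverses: for all a ∈ H, -a mod 9 ∈ H? Yes

Yes, H is a subgroup of ℤ_9


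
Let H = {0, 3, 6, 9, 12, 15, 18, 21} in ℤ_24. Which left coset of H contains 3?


3 + H = {3 + h (mod 24) : h ∈ H}
3+0=3, 3+3=6, 3+6=9, 3+9=12, 3+12=15, 3+15=18, 3+18=21, 3+21=0
3 + H = {0, 3, 6, 9, 12, 15, 18, 21} = 0 + H

3 + H = {0, 3, 6, 9, 12, 15, 18, 21}


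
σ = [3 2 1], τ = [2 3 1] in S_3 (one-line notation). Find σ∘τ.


σ∘τ: apply τ first, then σ
1 →τ 2 →σ 2
2 →τ 3 →σ 1
3 →τ 1 →σ 3

σ∘τ = [2 1 3]


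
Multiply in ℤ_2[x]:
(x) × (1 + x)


Expand and collect like terms; reduce coefficients mod 2:
x^0: 0·1 = 0 ≡ 0 (mod 2)
x^1: 0·1 + 1·1 = 1 ≡ 1 (mod 2)
x^2: 1·1 = 1 ≡ 1 (mod 2)
Result: x + x^2

f · g = x + x^2


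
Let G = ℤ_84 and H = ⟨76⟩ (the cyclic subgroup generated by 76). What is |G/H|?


|⟨76⟩| = n / gcd(76, 84) = 84 / 4 = 21
H is normal (ℤ_84 is abelian).
|G/H| = |G| / |H| = 84 / 21 = 4

|G/H| = 4


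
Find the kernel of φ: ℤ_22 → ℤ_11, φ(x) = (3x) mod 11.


Kernel = preimage of identity
ker(φ) = {x ∈ ℤ_22 : 3x ≡ 0 (mod 11)}. Since 11 | 22, φ is well-defined. The kernel is the cyclic subgroup ⟨11⟩ of ℤ_22 (order 2), i.e. {0, 11}

ker(φ) = {0, 11}


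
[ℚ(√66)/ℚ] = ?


√66 has minimal polynomial x² - 66 (irreducible over ℚ since 66 is squarefree)

[ℚ(√66)/ℚ] = 2


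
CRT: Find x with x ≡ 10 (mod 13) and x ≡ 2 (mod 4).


m₁ = 13, m₂ = 4, gcd = 1, so CRT applies. M = m₁·m₂ = 52
Let M₁ = M/m₁ = 4, M₂ = M/m₂ = 13
Find y₁ ≡ M₁⁻¹ (mod m₁): 4⁻¹ ≡ 10 (mod 13)
Find y₂ ≡ M₂⁻¹ (mod m₂): 13⁻¹ ≡ 1 (mod 4)
x = a₁·M₁·y₁ + a₂·M₂·y₂ = 10·4·10 + 2·13·1 = 426
Reduce mod 52: x ≡ 10
Check: 10 mod 13 = 10 ✓, 10 mod 4 = 2 ✓

x ≡ 10 (mod 52)


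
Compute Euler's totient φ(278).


Factor n: 278 = 2 × 139
φ(n) = n · ∏(1 - 1/p) over distinct primes p | n
φ(278) = 278 · (1 - 1/2) · (1 - 1/139) = 138

φ(278) = 138


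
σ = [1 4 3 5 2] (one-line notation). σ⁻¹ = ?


To find σ⁻¹, swap domain and range:
σ(1) = 1 → σ⁻¹(1) = 1
σ(2) = 4 → σ⁻¹(4) = 2
σ(3) = 3 → σ⁻¹(3) = 3
σ(4) = 5 → σ⁻¹(5) = 4
σ(5) = 2 → σ⁻¹(2) = 5

σ⁻¹ = [1 5 3 2 4]


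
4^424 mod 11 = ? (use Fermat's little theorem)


Fermat's little theorem: if p is prime and gcd(a,p)=1, then a^(p-1) ≡ 1 (mod p)
p = 11 is prime, gcd(4,11) = 1
Reduce exponent: 424 mod 10 = 4
So 4^424 ≡ 4^4 (mod 11)
4^4 mod 11 = 3

4^424 ≡ 3 (mod 11)


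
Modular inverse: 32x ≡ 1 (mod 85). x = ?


Use the extended Euclidean algorithm to write 1 = 32·s + 85·t; then s mod 85 is the inverse.
Euclidean algorithm:
  32 = 0·85 + 32
  85 = 2·32 + 21
  32 = 1·21 + 11
  21 = 1·11 + 10
  11 = 1·10 + 1
  10 = 10·1 + 0
gcd(32,85) = 1
Back-substitution gives: 32·(8) + 85·(-3) = 1
So 32⁻¹ ≡ 8 ≡ 8 (mod 85)
Check: 32 × 8 = 256 ≡ 1 (mod 85) ✓

32⁻¹ ≡ 8 (mod 85)


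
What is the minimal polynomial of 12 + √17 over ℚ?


Let α = 12 + √17. Then α - 12 = √17, so (α - 12)² = 17, giving α² - 24α + 127 = 0. Degree 2 and α ∉ ℚ, so this is the minimal polynomial.

Minimal polynomial: x² - 24x + 127


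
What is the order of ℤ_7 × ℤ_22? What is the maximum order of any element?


|ℤ_7 × ℤ_22| = 7 × 22 = 154
Max element order = lcm(7,22) = 154
Cyclic? Yes (gcd=1)

|ℤ_7×ℤ_22| = 154, max element order = 154


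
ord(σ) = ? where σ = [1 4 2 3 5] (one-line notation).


Cycle decomposition: (2 4 3)
Cycle lengths: 3
Order = lcm(3) = 3

ord(σ) = 3


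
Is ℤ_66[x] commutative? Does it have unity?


ℤ_66 has zero divisors (2·33 ≡ 0), and these lift to constant zero divisors in ℤ_66[x]; so not an integral domain
Commutative: Yes
Integral domain: No
Has unity: Yes

ℤ_66[x]: Commutative=Yes, Unity=Yes


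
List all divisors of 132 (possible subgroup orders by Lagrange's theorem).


Lagrange's theorem: |H| divides |G|
|G| = 132
Divisors of 132: 1, 2, 3, 4, 6, 11, 12, 22, 33, 44, 66, 132

Possible subgroup orders: {1, 2, 3, 4, 6, 11, 12, 22, 33, 44, 66, 132}


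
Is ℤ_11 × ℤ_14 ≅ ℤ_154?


Comparing ℤ_11 × ℤ_14 and ℤ_154:
gcd(11,14) = 1, so ℤ_11 × ℤ_14 ≅ ℤ_154 (CRT)

Yes, ℤ_11 × ℤ_14 ≅ ℤ_154


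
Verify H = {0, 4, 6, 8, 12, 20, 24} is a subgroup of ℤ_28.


Subgroup test for H = {0, 4, 6, 8, 12, 20, 24} in (ℤ_28, +):
(1) 0 ∈ H? Yes
(2) Closure: for all a,b ∈ H, (a+b) mod 28 ∈ H? No  [counterexample: 4 + 6 = 10 ∉ H]
(3) Inverses: for all a ∈ H, -a mod 28 ∈ H? No

No, H is not a subgroup of ℤ_28


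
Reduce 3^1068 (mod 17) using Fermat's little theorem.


Fermat's little theorem: if p is prime and gcd(a,p)=1, then a^(p-1) ≡ 1 (mod p)
p = 17 is prime, gcd(3,17) = 1
Reduce exponent: 1068 mod 16 = 12
So 3^1068 ≡ 3^12 (mod 17)
3^12 mod 17 = 4

3^1068 ≡ 4 (mod 17)


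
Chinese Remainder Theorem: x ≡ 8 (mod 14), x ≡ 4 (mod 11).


m₁ = 14, m₂ = 11, gcd = 1, so CRT applies. M = m₁·m₂ = 154
Let M₁ = M/m₁ = 11, M₂ = M/m₂ = 14
Find y₁ ≡ M₁⁻¹ (mod m₁): 11⁻¹ ≡ 9 (mod 14)
Find y₂ ≡ M₂⁻¹ (mod m₂): 14⁻¹ ≡ 4 (mod 11)
x = a₁·M₁·y₁ + a₂·M₂·y₂ = 8·11·9 + 4·14·4 = 1016
Reduce mod 154: x ≡ 92
Check: 92 mod 14 = 8 ✓, 92 mod 11 = 4 ✓

x ≡ 92 (mod 154)


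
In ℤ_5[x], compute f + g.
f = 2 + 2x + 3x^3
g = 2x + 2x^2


Add coefficients mod 5:
x^0: 2 + 0 = 2 (mod 5)
x^1: 2 + 2 = 4 (mod 5)
x^2: 0 + 2 = 2 (mod 5)
x^3: 3 + 0 = 3 (mod 5)
Result: 2 + 4x + 2x^2 + 3x^3

f + g = 2 + 4x + 2x^2 + 3x^3


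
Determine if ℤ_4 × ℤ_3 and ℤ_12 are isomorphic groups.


Comparing ℤ_4 × ℤ_3 and ℤ_12:
gcd(4,3) = 1, so ℤ_4 × ℤ_3 ≅ ℤ_12 (CRT)

Yes, ℤ_4 × ℤ_3 ≅ ℤ_12


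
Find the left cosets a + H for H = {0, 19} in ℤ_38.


H = {0, 19}, |H| = 2
Number of cosets = |G|/|H| = 38/2 = 19
0 + H = {0, 19}
1 + H = {1, 20}
2 + H = {2, 21}
3 + H = {3, 22}
4 + H = {4, 23}
5 + H = {5, 24}
6 + H = {6, 25}
7 + H = {7, 26}
8 + H = {8, 27}
9 + H = {9, 28}
10 + H = {10, 29}
11 + H = {11, 30}
12 + H = {12, 31}
13 + H = {13, 32}
14 + H = {14, 33}
15 + H = {15, 34}
16 + H = {16, 35}
17 + H = {17, 36}
18 + H = {18, 37}

Cosets: 0+H={0,19}; 1+H={1,20}; 2+H={2,21}; 3+H={3,22}; 4+H={4,23}; 5+H={5,24}; 6+H={6,25}; 7+H={7,26}; 8+H={8,27}; 9+H={9,28}; 10+H={10,29}; 11+H={11,30}; 12+H={12,31}; 13+H={13,32}; 14+H={14,33}; 15+H={15,34}; 16+H={16,35}; 17+H={17,36}; 18+H={18,37}


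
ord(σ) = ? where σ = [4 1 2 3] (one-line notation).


Cycle decomposition: (1 4 3 2)
Cycle lengths: 4
Order = lcm(4) = 4

ord(σ) = 4


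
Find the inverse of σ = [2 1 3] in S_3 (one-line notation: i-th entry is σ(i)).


To find σ⁻¹, swap domain and range:
σ(1) = 2 → σ⁻¹(2) = 1
σ(2) = 1 → σ⁻¹(1) = 2
σ(3) = 3 → σ⁻¹(3) = 3

σ⁻¹ = [2 1 3]


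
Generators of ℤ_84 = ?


g generates ℤ_n iff gcd(g,n) = 1
Prime factors of 84: 2, 3, 7
Generators are g ∈ {1,...,83} not divisible by any of these primes.
Generators: {1, 5, 11, 13, 17, 19, 23, 25, 29, 31, 37, 41, 43, 47, 53, 55, 59, 61, 65, 67, 71, 73, 79, 83}
Number of generators = φ(84) = 24

Generators of ℤ_84 = {1, 5, 11, 13, 17, 19, 23, 25, 29, 31, 37, 41, 43, 47, 53, 55, 59, 61, 65, 67, 71, 73, 79, 83}


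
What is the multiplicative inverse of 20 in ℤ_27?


Use the extended Euclidean algorithm to write 1 = 20·s + 27·t; then s mod 27 is the inverse.
Euclidean algorithm:
  20 = 0·27 + 20
  27 = 1·20 + 7
  20 = 2·7 + 6
  7 = 1·6 + 1
  6 = 6·1 + 0
gcd(20,27) = 1
Back-substitution gives: 20·(-4) + 27·(3) = 1
So 20⁻¹ ≡ -4 ≡ 23 (mod 27)
Check: 20 × 23 = 460 ≡ 1 (mod 27) ✓

20⁻¹ ≡ 23 (mod 27)


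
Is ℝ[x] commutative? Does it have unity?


Polynomial ring over ℝ (an integral domain) is a commutative integral domain with unity 1
Commutative: Yes
Integral domain: Yes
Has unity: Yes

ℝ[x]: Commutative=Yes, Unity=Yes


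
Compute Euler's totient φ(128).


Factor n: 128 = 2^7
φ(n) = n · ∏(1 - 1/p) over distinct primes p | n
φ(128) = 128 · (1 - 1/2) = 64

φ(128) = 64


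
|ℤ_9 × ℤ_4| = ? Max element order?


|ℤ_9 × ℤ_4| = 9 × 4 = 36
Max element order = lcm(9,4) = 36
Cyclic? Yes (gcd=1)

|ℤ_9×ℤ_4| = 36, max element order = 36


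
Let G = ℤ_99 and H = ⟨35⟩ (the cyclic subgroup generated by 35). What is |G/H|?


|⟨35⟩| = n / gcd(35, 99) = 99 / 1 = 99
H is normal (ℤ_99 is abelian).
|G/H| = |G| / |H| = 99 / 99 = 1

|G/H| = 1


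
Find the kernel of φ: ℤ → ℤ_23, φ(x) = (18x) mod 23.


Kernel = preimage of identity
ker(φ) = {x ∈ ℤ : 18x ≡ 0 (mod 23)}. gcd(18,23) = 1, so 18x ≡ 0 (mod 23) ⟺ x ≡ 0 (mod 23/1 = 23). Hence ker(φ) = 23ℤ

ker(φ) = 23ℤ


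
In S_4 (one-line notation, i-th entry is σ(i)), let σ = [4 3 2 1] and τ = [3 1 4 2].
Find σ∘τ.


σ∘τ: apply τ first, then σ
1 →τ 3 →σ 2
2 →τ 1 →σ 4
3 →τ 4 →σ 1
4 →τ 2 →σ 3

σ∘τ = [2 4 1 3]


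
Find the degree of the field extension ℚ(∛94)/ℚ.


∛94 has minimal polynomial x³ - 94 (irreducible over ℚ since 94 is not a perfect cube)

[ℚ(∛94)/ℚ] = 3


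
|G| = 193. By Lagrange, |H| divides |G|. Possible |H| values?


Lagrange's theorem: |H| divides |G|
|G| = 193
Divisors of 193: 1, 193

Possible subgroup orders: {1, 193}


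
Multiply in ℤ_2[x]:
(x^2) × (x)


Expand and collect like terms; reduce coefficients mod 2:
x^0: 0·0 = 0 ≡ 0 (mod 2)
x^1: 0·1 + 0·0 = 0 ≡ 0 (mod 2)
x^2: 0·1 + 1·0 = 0 ≡ 0 (mod 2)
x^3: 1·1 = 1 ≡ 1 (mod 2)
Result: x^3

f · g = x^3


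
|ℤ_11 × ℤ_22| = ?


|A × B| = |A| · |B|
|ℤ_11 × ℤ_22| = 11 × 22 = 242

|ℤ_11 × ℤ_22| = 242


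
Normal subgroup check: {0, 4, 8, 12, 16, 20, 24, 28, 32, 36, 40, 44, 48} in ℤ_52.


H = {0, 4, 8, 12, 16, 20, 24, 28, 32, 36, 40, 44, 48} in ℤ_52
ℤ_52 is abelian; every subgroup of an abelian group is normal

Yes, normal subgroup


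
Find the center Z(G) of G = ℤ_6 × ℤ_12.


Z(G) = {g ∈ G | gx = xg for all x ∈ G}
Direct product of abelian groups is abelian, so Z(G) = G

Z(ℤ_6 × ℤ_12) = ℤ_6 × ℤ_12


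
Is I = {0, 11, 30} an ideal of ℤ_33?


Check ideal conditions for I = {0, 11, 30} in ℤ_33:
(1) I is an additive subgroup? No
(2) For r ∈ ℤ_33 and a ∈ I: r·a ∈ I? No  [counterexample: r=2, a=11, r·a mod 33 = 22 ∉ I]

No, I is not an ideal of ℤ_33


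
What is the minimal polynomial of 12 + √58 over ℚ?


Let α = 12 + √58. Then α - 12 = √58, so (α - 12)² = 58, giving α² - 24α + 86 = 0. Degree 2 and α ∉ ℚ, so this is the minimal polynomial.

Minimal polynomial: x² - 24x + 86


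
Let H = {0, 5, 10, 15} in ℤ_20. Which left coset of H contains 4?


4 + H = {4 + h (mod 20) : h ∈ H}
4+0=4, 4+5=9, 4+10=14, 4+15=19

4 + H = {4, 9, 14, 19}


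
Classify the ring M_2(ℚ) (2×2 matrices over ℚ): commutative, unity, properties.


Matrix multiplication is non-commutative for n ≥ 2; the identity matrix I is the unity; singular matrices give zero divisors, so not an integral domain
Commutative: No
Integral domain: No
Has unity: Yes

M_2(ℚ) (2×2 matrices over ℚ): Commutative=No, Unity=Yes


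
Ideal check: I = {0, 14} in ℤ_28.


Check ideal conditions for I = {0, 14} in ℤ_28:
(1) I is an additive subgroup? Yes
(2) For r ∈ ℤ_28 and a ∈ I: r·a ∈ I? Yes

Yes, I is an ideal of ℤ_28


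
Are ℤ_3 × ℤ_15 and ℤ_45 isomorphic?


Comparing ℤ_3 × ℤ_15 and ℤ_45:
gcd(3,15) = 3 ≠ 1. Max element order in ℤ_3×ℤ_15 is lcm(3,15) = 15 < 45, so it has no element of order 45

No, ℤ_3 × ℤ_15 ≇ ℤ_45


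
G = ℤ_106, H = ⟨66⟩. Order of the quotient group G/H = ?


|⟨66⟩| = n / gcd(66, 106) = 106 / 2 = 53
H is normal (ℤ_106 is abelian).
|G/H| = |G| / |H| = 106 / 53 = 2

|G/H| = 2


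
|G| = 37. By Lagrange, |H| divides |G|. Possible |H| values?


Lagrange's theorem: |H| divides |G|
|G| = 37
Divisors of 37: 1, 37

Possible subgroup orders: {1, 37}


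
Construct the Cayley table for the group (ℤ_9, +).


Elements: {0, 1, 2, 3, 4, 5, 6, 7, 8}
Operation: addition mod 9
Entry (a, b) = (a + b) mod 9

Cayley table:
  | 0 | 1 | 2 | 3 | 4 | 5 | 6 | 7 | 8
0 | 0 | 1 | 2 | 3 | 4 | 5 | 6 | 7 | 8
1 | 1 | 2 | 3 | 4 | 5 | 6 | 7 | 8 | 0
2 | 2 | 3 | 4 | 5 | 6 | 7 | 8 | 0 | 1
3 | 3 | 4 | 5 | 6 | 7 | 8 | 0 | 1 | 2
4 | 4 | 5 | 6 | 7 | 8 | 0 | 1 | 2 | 3
5 | 5 | 6 | 7 | 8 | 0 | 1 | 2 | 3 | 4
6 | 6 | 7 | 8 | 0 | 1 | 2 | 3 | 4 | 5
7 | 7 | 8 | 0 | 1 | 2 | 3 | 4 | 5 | 6
8 | 8 | 0 | 1 | 2 | 3 | 4 | 5 | 6 | 7


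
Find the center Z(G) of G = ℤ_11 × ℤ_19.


Z(G) = {g ∈ G | gx = xg for all x ∈ G}
Direct product of abelian groups is abelian, so Z(G) = G

Z(ℤ_11 × ℤ_19) = ℤ_11 × ℤ_19


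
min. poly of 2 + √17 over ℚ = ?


Let α = 2 + √17. Then α - 2 = √17, so (α - 2)² = 17, giving α² - 4α - 13 = 0. Degree 2 and α ∉ ℚ, so this is the minimal polynomial.

Minimal polynomial: x² - 4x - 13


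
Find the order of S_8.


|S_n| = n! (number of permutations of n symbols)
|S_8| = 8! = 40320

|S_8| = 40320


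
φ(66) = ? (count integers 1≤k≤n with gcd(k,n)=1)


Factor n: 66 = 2 × 3 × 11
φ(n) = n · ∏(1 - 1/p) over distinct primes p | n
φ(66) = 66 · (1 - 1/2) · (1 - 1/3) · (1 - 1/11) = 20

φ(66) = 20


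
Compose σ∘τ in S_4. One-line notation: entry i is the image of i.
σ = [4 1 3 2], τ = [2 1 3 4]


σ∘τ: apply τ first, then σ
1 →τ 2 →σ 1
2 →τ 1 →σ 4
3 →τ 3 →σ 3
4 →τ 4 →σ 2

σ∘τ = [1 4 3 2]


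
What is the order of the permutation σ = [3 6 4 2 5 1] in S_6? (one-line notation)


Cycle decomposition: (1 3 4 2 6)
Cycle lengths: 5
Order = lcm(5) = 5

ord(σ) = 5


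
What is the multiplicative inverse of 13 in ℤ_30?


Use the extended Euclidean algorithm to write 1 = 13·s + 30·t; then s mod 30 is the inverse.
Euclidean algorithm:
  13 = 0·30 + 13
  30 = 2·13 + 4
  13 = 3·4 + 1
  4 = 4·1 + 0
gcd(13,30) = 1
Back-substitution gives: 13·(7) + 30·(-3) = 1
So 13⁻¹ ≡ 7 ≡ 7 (mod 30)
Check: 13 × 7 = 91 ≡ 1 (mod 30) ✓

13⁻¹ ≡ 7 (mod 30)


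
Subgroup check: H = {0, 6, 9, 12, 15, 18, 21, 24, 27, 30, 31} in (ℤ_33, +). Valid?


Subgroup test for H = {0, 6, 9, 12, 15, 18, 21, 24, 27, 30, 31} in (ℤ_33, +):
(1) 0 ∈ H? Yes
(2) Closure: for all a,b ∈ H, (a+b) mod 33 ∈ H? No  [counterexample: 6 + 30 = 3 ∉ H]
(3) Inverses: for all a ∈ H, -a mod 33 ∈ H? No

No, H is not a subgroup of ℤ_33


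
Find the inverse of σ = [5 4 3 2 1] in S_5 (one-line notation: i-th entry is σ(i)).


To find σ⁻¹, swap domain and range:
σ(1) = 5 → σ⁻¹(5) = 1
σ(2) = 4 → σ⁻¹(4) = 2
σ(3) = 3 → σ⁻¹(3) = 3
σ(4) = 2 → σ⁻¹(2) = 4
σ(5) = 1 → σ⁻¹(1) = 5

σ⁻¹ = [5 4 3 2 1]


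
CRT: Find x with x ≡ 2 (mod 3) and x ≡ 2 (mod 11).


m₁ = 3, m₂ = 11, gcd = 1, so CRT applies. M = m₁·m₂ = 33
Let M₁ = M/m₁ = 11, M₂ = M/m₂ = 3
Find y₁ ≡ M₁⁻¹ (mod m₁): 11⁻¹ ≡ 2 (mod 3)
Find y₂ ≡ M₂⁻¹ (mod m₂): 3⁻¹ ≡ 4 (mod 11)
x = a₁·M₁·y₁ + a₂·M₂·y₂ = 2·11·2 + 2·3·4 = 68
Reduce mod 33: x ≡ 2
Check: 2 mod 3 = 2 ✓, 2 mod 11 = 2 ✓

x ≡ 2 (mod 33)


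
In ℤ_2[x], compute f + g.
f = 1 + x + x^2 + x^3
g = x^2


Add coefficients mod 2:
x^0: 1 + 0 = 1 (mod 2)
x^1: 1 + 0 = 1 (mod 2)
x^2: 1 + 1 = 0 (mod 2)
x^3: 1 + 0 = 1 (mod 2)
Result: 1 + x + x^3

f + g = 1 + x + x^3


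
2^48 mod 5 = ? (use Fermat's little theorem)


Fermat's little theorem: if p is prime and gcd(a,p)=1, then a^(p-1) ≡ 1 (mod p)
p = 5 is prime, gcd(2,5) = 1
Reduce exponent: 48 mod 4 = 0
So 2^48 ≡ 2^0 (mod 5)
2^0 = 1

2^48 ≡ 1 (mod 5)


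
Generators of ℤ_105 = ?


g generates ℤ_n iff gcd(g,n) = 1
Prime factors of 105: 3, 5, 7
Generators are g ∈ {1,...,104} not divisible by any of these primes.
Generators: {1, 2, 4, 8, 11, 13, 16, 17, 19, 22, 23, 26, 29, 31, 32, 34, 37, 38, 41, 43, 44, 46, 47, 52, 53, 58, 59, 61, 62, 64, 67, 68, 71, 73, 74, 76, 79, 82, 83, 86, 88, 89, 92, 94, 97, 101, 103, 104}
Number of generators = φ(105) = 48

Generators of ℤ_105 = {1, 2, 4, 8, 11, 13, 16, 17, 19, 22, 23, 26, 29, 31, 32, 34, 37, 38, 41, 43, 44, 46, 47, 52, 53, 58, 59, 61, 62, 64, 67, 68, 71, 73, 74, 76, 79, 82, 83, 86, 88, 89, 92, 94, 97, 101, 103, 104}


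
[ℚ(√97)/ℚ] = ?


√97 has minimal polynomial x² - 97 (irreducible over ℚ since 97 is squarefree)

[ℚ(√97)/ℚ] = 2


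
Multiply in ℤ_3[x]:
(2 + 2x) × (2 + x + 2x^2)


Expand and collect like terms; reduce coefficients mod 3:
x^0: 2·2 = 4 ≡ 1 (mod 3)
x^1: 2·1 + 2·2 = 6 ≡ 0 (mod 3)
x^2: 2·2 + 2·1 = 6 ≡ 0 (mod 3)
x^3: 2·2 = 4 ≡ 1 (mod 3)
Result: 1 + x^3

f · g = 1 + x^3


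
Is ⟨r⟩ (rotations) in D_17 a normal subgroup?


H = ⟨r⟩ (rotations) in D_17
The rotation subgroup ⟨r⟩ has index 2 in D_17, so it is normal

Yes, normal subgroup


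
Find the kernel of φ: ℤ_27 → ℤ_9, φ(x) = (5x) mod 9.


Kernel = preimage of identity
ker(φ) = {x ∈ ℤ_27 : 5x ≡ 0 (mod 9)}. Since 9 | 27, φ is well-defined. The kernel is the cyclic subgroup ⟨9⟩ of ℤ_27 (order 3), i.e. {0, 9, 18}

ker(φ) = {0, 9, 18}


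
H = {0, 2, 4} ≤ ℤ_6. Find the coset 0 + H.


0 + H = {0 + h (mod 6) : h ∈ H}
0+0=0, 0+2=2, 0+4=4

0 + H = {0, 2, 4}


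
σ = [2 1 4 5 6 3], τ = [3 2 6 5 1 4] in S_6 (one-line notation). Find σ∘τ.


σ∘τ: apply τ first, then σ
1 →τ 3 →σ 4
2 →τ 2 →σ 1
3 →τ 6 →σ 3
4 →τ 5 →σ 6
5 →τ 1 →σ 2
6 →τ 4 →σ 5

σ∘τ = [4 1 3 6 2 5]


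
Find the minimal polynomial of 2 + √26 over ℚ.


Let α = 2 + √26. Then α - 2 = √26, so (α - 2)² = 26, giving α² - 4α - 22 = 0. Degree 2 and α ∉ ℚ, so this is the minimal polynomial.

Minimal polynomial: x² - 4x - 22


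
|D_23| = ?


|D_n| = 2n (n rotations and n reflections)
|D_23| = 2×23 = 46

|D_23| = 46


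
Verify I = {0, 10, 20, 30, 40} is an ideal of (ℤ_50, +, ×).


Check ideal conditions for I = {0, 10, 20, 30, 40} in ℤ_50:
(1) I is an additive subgroup? Yes
(2) For r ∈ ℤ_50 and a ∈ I: r·a ∈ I? Yes

Yes, I is an ideal of ℤ_50


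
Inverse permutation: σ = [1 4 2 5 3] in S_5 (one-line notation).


To find σ⁻¹, swap domain and range:
σ(1) = 1 → σ⁻¹(1) = 1
σ(2) = 4 → σ⁻¹(4) = 2
σ(3) = 2 → σ⁻¹(2) = 3
σ(4) = 5 → σ⁻¹(5) = 4
σ(5) = 3 → σ⁻¹(3) = 5

σ⁻¹ = [1 3 5 2 4]


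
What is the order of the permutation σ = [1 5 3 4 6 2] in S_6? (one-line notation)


Cycle decomposition: (2 5 6)
Cycle lengths: 3
Order = lcm(3) = 3

ord(σ) = 3


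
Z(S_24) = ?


Z(G) = {g ∈ G | gx = xg for all x ∈ G}
S_n is non-abelian for n ≥ 3; Z(S_24) is trivial

Z(S_24) = {e}


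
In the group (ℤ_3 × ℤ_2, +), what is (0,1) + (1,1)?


Operation: componentwise addition mod (3, 2)
(0,1) + (1,1) = ((a₁+b₁) mod 3, (a₂+b₂) mod 2) with a = (0,1), b = (1,1)

(0,1) + (1,1) = (1,0)


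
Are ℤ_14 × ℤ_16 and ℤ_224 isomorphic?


Comparing ℤ_14 × ℤ_16 and ℤ_224:
gcd(14,16) = 2 ≠ 1. Max element order in ℤ_14×ℤ_16 is lcm(14,16) = 112 < 224, so it has no element of order 224

No, ℤ_14 × ℤ_16 ≇ ℤ_224


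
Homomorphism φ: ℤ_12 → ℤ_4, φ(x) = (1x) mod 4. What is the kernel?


Kernel = preimage of identity
ker(φ) = {x ∈ ℤ_12 : 1x ≡ 0 (mod 4)}. Since 4 | 12, φ is well-defined. The kernel is the cyclic subgroup ⟨4⟩ of ℤ_12 (order 3), i.e. {0, 4, 8}

ker(φ) = {0, 4, 8}


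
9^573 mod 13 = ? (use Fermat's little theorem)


Fermat's little theorem: if p is prime and gcd(a,p)=1, then a^(p-1) ≡ 1 (mod p)
p = 13 is prime, gcd(9,13) = 1
Reduce exponent: 573 mod 12 = 9
So 9^573 ≡ 9^9 (mod 13)
9^9 mod 13 = 1

9^573 ≡ 1 (mod 13)


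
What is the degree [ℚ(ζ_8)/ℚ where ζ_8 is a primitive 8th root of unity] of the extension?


[ℚ(ζ_n):ℚ] = deg Φ_n(x) = φ(n). Here φ(8) = 4

[ℚ(ζ_8)/ℚ where ζ_8 is a primitive 8th root of unity] = 4


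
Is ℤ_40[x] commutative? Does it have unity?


ℤ_40 has zero divisors (2·20 ≡ 0), and these lift to constant zero divisors in ℤ_40[x]; so not an integral domain
Commutative: Yes
Integral domain: No
Has unity: Yes

ℤ_40[x]: Commutative=Yes, Unity=Yes


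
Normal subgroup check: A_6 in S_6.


H = A_6 in S_6
A_6 has index 2 in S_6, and every subgroup of index 2 is normal

Yes, normal subgroup


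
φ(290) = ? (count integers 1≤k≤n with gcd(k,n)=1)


Factor n: 290 = 2 × 5 × 29
φ(n) = n · ∏(1 - 1/p) over distinct primes p | n
φ(290) = 290 · (1 - 1/2) · (1 - 1/5) · (1 - 1/29) = 112

φ(290) = 112


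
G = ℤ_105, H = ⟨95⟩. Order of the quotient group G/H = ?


|⟨95⟩| = n / gcd(95, 105) = 105 / 5 = 21
H is normal (ℤ_105 is abelian).
|G/H| = |G| / |H| = 105 / 21 = 5

|G/H| = 5


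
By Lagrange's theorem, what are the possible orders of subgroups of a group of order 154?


Lagrange's theorem: |H| divides |G|
|G| = 154
Divisors of 154: 1, 2, 7, 11, 14, 22, 77, 154

Possible subgroup orders: {1, 2, 7, 11, 14, 22, 77, 154}


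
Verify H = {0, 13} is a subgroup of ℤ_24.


Subgroup test for H = {0, 13} in (ℤ_24, +):
(1) 0 ∈ H? Yes
(2) Closure: for all a,b ∈ H, (a+b) mod 24 ∈ H? No  [counterexample: 13 + 13 = 2 ∉ H]
(3) Inverses: for all a ∈ H, -a mod 24 ∈ H? No

No, H is not a subgroup of ℤ_24


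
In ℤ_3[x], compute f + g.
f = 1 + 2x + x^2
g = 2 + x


Add coefficients mod 3:
x^0: 1 + 2 = 0 (mod 3)
x^1: 2 + 1 = 0 (mod 3)
x^2: 1 + 0 = 1 (mod 3)
Result: x^2

f + g = x^2


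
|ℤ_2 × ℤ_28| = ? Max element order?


|ℤ_2 × ℤ_28| = 2 × 28 = 56
Max element order = lcm(2,28) = 28
Cyclic? No (gcd=2)

|ℤ_2×ℤ_28| = 56, max element order = 28


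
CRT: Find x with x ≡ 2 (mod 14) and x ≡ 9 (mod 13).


m₁ = 14, m₂ = 13, gcd = 1, so CRT applies. M = m₁·m₂ = 182
Let M₁ = M/m₁ = 13, M₂ = M/m₂ = 14
Find y₁ ≡ M₁⁻¹ (mod m₁): 13⁻¹ ≡ 13 (mod 14)
Find y₂ ≡ M₂⁻¹ (mod m₂): 14⁻¹ ≡ 1 (mod 13)
x = a₁·M₁·y₁ + a₂·M₂·y₂ = 2·13·13 + 9·14·1 = 464
Reduce mod 182: x ≡ 100
Check: 100 mod 14 = 2 ✓, 100 mod 13 = 9 ✓

x ≡ 100 (mod 182)


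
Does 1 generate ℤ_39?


g generates ℤ_n iff gcd(g, n) = 1
gcd(1, 39) = 1
Since gcd = 1, 1 is a generator.

Yes, 1 generates ℤ_39


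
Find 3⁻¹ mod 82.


Use the extended Euclidean algorithm to write 1 = 3·s + 82·t; then s mod 82 is the inverse.
Euclidean algorithm:
  3 = 0·82 + 3
  82 = 27·3 + 1
  3 = 3·1 + 0
gcd(3,82) = 1
Back-substitution gives: 3·(-27) + 82·(1) = 1
So 3⁻¹ ≡ -27 ≡ 55 (mod 82)
Check: 3 × 55 = 165 ≡ 1 (mod 82) ✓

3⁻¹ ≡ 55 (mod 82)


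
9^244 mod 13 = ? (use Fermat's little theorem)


Fermat's little theorem: if p is prime and gcd(a,p)=1, then a^(p-1) ≡ 1 (mod p)
p = 13 is prime, gcd(9,13) = 1
Reduce exponent: 244 mod 12 = 4
So 9^244 ≡ 9^4 (mod 13)
9^4 mod 13 = 9

9^244 ≡ 9 (mod 13)


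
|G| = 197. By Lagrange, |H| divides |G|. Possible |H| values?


Lagrange's theorem: |H| divides |G|
|G| = 197
Divisors of 197: 1, 197

Possible subgroup orders: {1, 197}


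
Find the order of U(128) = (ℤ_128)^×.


U(n) is the group of units mod n; |U(n)| = φ(n)
|U(128)| = φ(128) = 64

|U(128) = (ℤ_128)^×| = 64


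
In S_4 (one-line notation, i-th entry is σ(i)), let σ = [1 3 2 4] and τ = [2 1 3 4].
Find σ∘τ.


σ∘τ: apply τ first, then σ
1 →τ 2 →σ 3
2 →τ 1 →σ 1
3 →τ 3 →σ 2
4 →τ 4 →σ 4

σ∘τ = [3 1 2 4]


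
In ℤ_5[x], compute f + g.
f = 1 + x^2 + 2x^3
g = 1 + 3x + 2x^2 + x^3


Add coefficients mod 5:
x^0: 1 + 1 = 2 (mod 5)
x^1: 0 + 3 = 3 (mod 5)
x^2: 1 + 2 = 3 (mod 5)
x^3: 2 + 1 = 3 (mod 5)
Result: 2 + 3x + 3x^2 + 3x^3

f + g = 2 + 3x + 3x^2 + 3x^3


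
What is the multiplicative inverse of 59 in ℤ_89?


Use the extended Euclidean algorithm to write 1 = 59·s + 89·t; then s mod 89 is the inverse.
Euclidean algorithm:
  59 = 0·89 + 59
  89 = 1·59 + 30
  59 = 1·30 + 29
  30 = 1·29 + 1
  29 = 29·1 + 0
gcd(59,89) = 1
Back-substitution gives: 59·(-3) + 89·(2) = 1
So 59⁻¹ ≡ -3 ≡ 86 (mod 89)
Check: 59 × 86 = 5074 ≡ 1 (mod 89) ✓

59⁻¹ ≡ 86 (mod 89)


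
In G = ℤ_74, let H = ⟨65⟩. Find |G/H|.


|⟨65⟩| = n / gcd(65, 74) = 74 / 1 = 74
H is normal (ℤ_74 is abelian).
|G/H| = |G| / |H| = 74 / 74 = 1

|G/H| = 1


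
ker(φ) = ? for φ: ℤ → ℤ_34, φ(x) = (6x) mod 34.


Kernel = preimage of identity
ker(φ) = {x ∈ ℤ : 6x ≡ 0 (mod 34)}. gcd(6,34) = 2, so 6x ≡ 0 (mod 34) ⟺ x ≡ 0 (mod 34/2 = 17). Hence ker(φ) = 17ℤ

ker(φ) = 17ℤ


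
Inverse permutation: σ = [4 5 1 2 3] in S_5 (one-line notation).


To find σ⁻¹, swap domain and range:
σ(1) = 4 → σ⁻¹(4) = 1
σ(2) = 5 → σ⁻¹(5) = 2
σ(3) = 1 → σ⁻¹(1) = 3
σ(4) = 2 → σ⁻¹(2) = 4
σ(5) = 3 → σ⁻¹(3) = 5

σ⁻¹ = [3 4 5 1 2]


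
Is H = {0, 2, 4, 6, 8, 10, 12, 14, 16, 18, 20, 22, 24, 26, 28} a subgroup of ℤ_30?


Subgroup test for H = {0, 2, 4, 6, 8, 10, 12, 14, 16, 18, 20, 22, 24, 26, 28} in (ℤ_30, +):
(1) 0 ∈ H? Yes
(2) Closure: for all a,b ∈ H, (a+b) mod 30 ∈ H? Yes
(3) Inverses: for all a ∈ H, -a mod 30 ∈ H? Yes

Yes, H is a subgroup of ℤ_30


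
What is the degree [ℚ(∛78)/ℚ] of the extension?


∛78 has minimal polynomial x³ - 78 (irreducible over ℚ since 78 is not a perfect cube)

[ℚ(∛78)/ℚ] = 3


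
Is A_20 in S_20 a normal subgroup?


H = A_20 in S_20
A_20 has index 2 in S_20, and every subgroup of index 2 is normal

Yes, normal subgroup


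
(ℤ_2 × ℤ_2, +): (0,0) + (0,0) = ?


Operation: componentwise addition mod (2, 2)
(0,0) + (0,0) = ((a₁+b₁) mod 2, (a₂+b₂) mod 2) with a = (0,0), b = (0,0)

(0,0) + (0,0) = (0,0)


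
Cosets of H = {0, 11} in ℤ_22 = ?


H = {0, 11}, |H| = 2
Number of cosets = |G|/|H| = 22/2 = 11
0 + H = {0, 11}
1 + H = {1, 12}
2 + H = {2, 13}
3 + H = {3, 14}
4 + H = {4, 15}
5 + H = {5, 16}
6 + H = {6, 17}
7 + H = {7, 18}
8 + H = {8, 19}
9 + H = {9, 20}
10 + H = {10, 21}

Cosets: 0+H={0,11}; 1+H={1,12}; 2+H={2,13}; 3+H={3,14}; 4+H={4,15}; 5+H={5,16}; 6+H={6,17}; 7+H={7,18}; 8+H={8,19}; 9+H={9,20}; 10+H={10,21}


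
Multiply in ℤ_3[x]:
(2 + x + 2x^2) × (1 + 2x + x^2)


Expand and collect like terms; reduce coefficients mod 3:
x^0: 2·1 = 2 ≡ 2 (mod 3)
x^1: 2·2 + 1·1 = 5 ≡ 2 (mod 3)
x^2: 2·1 + 1·2 + 2·1 = 6 ≡ 0 (mod 3)
x^3: 1·1 + 2·2 = 5 ≡ 2 (mod 3)
x^4: 2·1 = 2 ≡ 2 (mod 3)
Result: 2 + 2x + 2x^3 + 2x^4

f · g = 2 + 2x + 2x^3 + 2x^4


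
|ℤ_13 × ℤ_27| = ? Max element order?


|ℤ_13 × ℤ_27| = 13 × 27 = 351
Max element order = lcm(13,27) = 351
Cyclic? Yes (gcd=1)

|ℤ_13×ℤ_27| = 351, max element order = 351


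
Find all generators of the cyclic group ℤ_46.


g generates ℤ_n iff gcd(g,n) = 1
Prime factors of 46: 2, 23
Generators are g ∈ {1,...,45} not divisible by any of these primes.
Generators: {1, 3, 5, 7, 9, 11, 13, 15, 17, 19, 21, 25, 27, 29, 31, 33, 35, 37, 39, 41, 43, 45}
Number of generators = φ(46) = 22

Generators of ℤ_46 = {1, 3, 5, 7, 9, 11, 13, 15, 17, 19, 21, 25, 27, 29, 31, 33, 35, 37, 39, 41, 43, 45}
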